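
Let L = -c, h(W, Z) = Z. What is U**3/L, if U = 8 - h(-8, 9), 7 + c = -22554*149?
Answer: -1/3360553 ≈ -2.9757e-7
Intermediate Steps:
c = -3360553 (c = -7 - 22554*149 = -7 - 3360546 = -3360553)
U = -1 (U = 8 - 1*9 = 8 - 9 = -1)
L = 3360553 (L = -1*(-3360553) = 3360553)
U**3/L = (-1)**3/3360553 = -1*1/3360553 = -1/3360553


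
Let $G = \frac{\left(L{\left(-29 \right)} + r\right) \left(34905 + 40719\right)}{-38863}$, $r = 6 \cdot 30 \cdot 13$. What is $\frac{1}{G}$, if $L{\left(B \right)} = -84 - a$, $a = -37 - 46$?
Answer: $- \frac{38863}{176884536} \approx -0.00021971$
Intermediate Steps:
$a = -83$
$L{\left(B \right)} = -1$ ($L{\left(B \right)} = -84 - -83 = -84 + 83 = -1$)
$r = 2340$ ($r = 180 \cdot 13 = 2340$)
$G = - \frac{176884536}{38863}$ ($G = \frac{\left(-1 + 2340\right) \left(34905 + 40719\right)}{-38863} = 2339 \cdot 75624 \left(- \frac{1}{38863}\right) = 176884536 \left(- \frac{1}{38863}\right) = - \frac{176884536}{38863} \approx -4551.5$)
$\frac{1}{G} = \frac{1}{- \frac{176884536}{38863}} = - \frac{38863}{176884536}$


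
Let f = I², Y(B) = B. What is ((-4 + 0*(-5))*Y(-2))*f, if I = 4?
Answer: 128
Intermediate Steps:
f = 16 (f = 4² = 16)
((-4 + 0*(-5))*Y(-2))*f = ((-4 + 0*(-5))*(-2))*16 = ((-4 + 0)*(-2))*16 = -4*(-2)*16 = 8*16 = 128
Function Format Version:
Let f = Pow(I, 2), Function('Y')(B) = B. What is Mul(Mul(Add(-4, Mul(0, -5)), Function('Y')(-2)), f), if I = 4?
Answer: 128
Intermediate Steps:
f = 16 (f = Pow(4, 2) = 16)
Mul(Mul(Add(-4, Mul(0, -5)), Function('Y')(-2)), f) = Mul(Mul(Add(-4, Mul(0, -5)), -2), 16) = Mul(Mul(Add(-4, 0), -2), 16) = Mul(Mul(-4, -2), 16) = Mul(8, 16) = 128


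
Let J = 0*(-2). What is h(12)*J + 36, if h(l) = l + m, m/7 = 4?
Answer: 36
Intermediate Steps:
J = 0
m = 28 (m = 7*4 = 28)
h(l) = 28 + l (h(l) = l + 28 = 28 + l)
h(12)*J + 36 = (28 + 12)*0 + 36 = 40*0 + 36 = 0 + 36 = 36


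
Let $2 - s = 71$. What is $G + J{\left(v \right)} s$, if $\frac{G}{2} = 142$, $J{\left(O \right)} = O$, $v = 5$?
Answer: $-61$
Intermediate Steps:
$G = 284$ ($G = 2 \cdot 142 = 284$)
$s = -69$ ($s = 2 - 71 = -69$)
$G + J{\left(v \right)} s = 284 + 5 \left(-69\right) = 284 - 345 = -61$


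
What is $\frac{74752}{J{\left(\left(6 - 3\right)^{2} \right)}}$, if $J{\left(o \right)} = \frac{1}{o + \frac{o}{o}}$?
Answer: $747520$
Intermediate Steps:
$J{\left(o \right)} = \frac{1}{1 + o}$ ($J{\left(o \right)} = \frac{1}{o + 1} = \frac{1}{1 + o}$)
$\frac{74752}{J{\left(\left(6 - 3\right)^{2} \right)}} = \frac{74752}{\frac{1}{1 + \left(6 - 3\right)^{2}}} = \frac{74752}{\frac{1}{1 + 3^{2}}} = \frac{74752}{\frac{1}{1 + 9}} = \frac{74752}{\frac{1}{10}} = 74752 \frac{1}{\frac{1}{10}} = 74752 \cdot 10 = 747520$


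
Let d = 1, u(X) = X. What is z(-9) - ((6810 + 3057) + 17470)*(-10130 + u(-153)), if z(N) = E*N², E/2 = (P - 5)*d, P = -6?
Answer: 281104589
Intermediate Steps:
E = -22 (E = 2*((-6 - 5)*1) = 2*(-11*1) = 2*(-11) = -22)
z(N) = -22*N²
z(-9) - ((6810 + 3057) + 17470)*(-10130 + u(-153)) = -22*(-9)² - ((6810 + 3057) + 17470)*(-10130 - 153) = -22*81 - (9867 + 17470)*(-10283) = -1782 - 27337*(-10283) = -1782 - 1*(-281106371) = -1782 + 281106371 = 281104589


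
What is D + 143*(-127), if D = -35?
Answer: -18196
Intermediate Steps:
D + 143*(-127) = -35 + 143*(-127) = -35 - 18161 = -18196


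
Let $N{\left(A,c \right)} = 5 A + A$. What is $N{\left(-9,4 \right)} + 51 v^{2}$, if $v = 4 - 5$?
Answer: $-3$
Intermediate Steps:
$N{\left(A,c \right)} = 6 A$
$v = -1$ ($v = 4 - 5 = -1$)
$N{\left(-9,4 \right)} + 51 v^{2} = 6 \left(-9\right) + 51 \left(-1\right)^{2} = -54 + 51 \cdot 1 = -54 + 51 = -3$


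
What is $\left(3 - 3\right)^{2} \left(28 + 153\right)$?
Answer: $0$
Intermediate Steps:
$\left(3 - 3\right)^{2} \left(28 + 153\right) = 0^{2} \cdot 181 = 0 \cdot 181 = 0$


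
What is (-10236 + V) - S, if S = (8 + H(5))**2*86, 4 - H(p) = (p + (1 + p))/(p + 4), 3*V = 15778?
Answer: -1212284/81 ≈ -14966.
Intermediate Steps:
V = 15778/3 (V = (1/3)*15778 = 15778/3 ≈ 5259.3)
H(p) = 4 - (1 + 2*p)/(4 + p) (H(p) = 4 - (p + (1 + p))/(p + 4) = 4 - (1 + 2*p)/(4 + p))
S = 809174/81 (S = (8 + (15 + 2*5)/(4 + 5))**2*86 = (8 + (15 + 10)/9)**2*86 = (8 + (1/9)*25)**2*86 = (8 + 25/9)**2*86 = (97/9)**2*86 = (9409/81)*86 = 809174/81 ≈ 9989.8)
(-10236 + V) - S = (-10236 + 15778/3) - 1*809174/81 = -14930/3 - 809174/81 = -1212284/81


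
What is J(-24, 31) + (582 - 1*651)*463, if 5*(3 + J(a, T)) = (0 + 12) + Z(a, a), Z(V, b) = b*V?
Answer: -159162/5 ≈ -31832.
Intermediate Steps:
Z(V, b) = V*b
J(a, T) = -3/5 + a**2/5 (J(a, T) = -3 + ((0 + 12) + a*a)/5 = -3 + (12 + a**2)/5 = -3 + (12/5 + a**2/5) = -3/5 + a**2/5)
J(-24, 31) + (582 - 1*651)*463 = (-3/5 + (1/5)*(-24)**2) + (582 - 1*651)*463 = (-3/5 + (1/5)*576) + (582 - 651)*463 = (-3/5 + 576/5) - 69*463 = 573/5 - 31947 = -159162/5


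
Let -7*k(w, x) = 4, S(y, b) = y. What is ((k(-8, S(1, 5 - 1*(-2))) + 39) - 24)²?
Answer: 10201/49 ≈ 208.18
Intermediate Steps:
k(w, x) = -4/7 (k(w, x) = -⅐*4 = -4/7)
((k(-8, S(1, 5 - 1*(-2))) + 39) - 24)² = ((-4/7 + 39) - 24)² = (269/7 - 24)² = (101/7)² = 10201/49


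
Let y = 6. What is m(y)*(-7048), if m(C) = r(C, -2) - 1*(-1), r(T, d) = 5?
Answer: -42288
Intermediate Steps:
m(C) = 6 (m(C) = 5 - 1*(-1) = 5 + 1 = 6)
m(y)*(-7048) = 6*(-7048) = -42288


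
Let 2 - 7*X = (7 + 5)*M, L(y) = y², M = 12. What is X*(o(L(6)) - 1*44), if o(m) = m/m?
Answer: 6106/7 ≈ 872.29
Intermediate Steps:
X = -142/7 (X = 2/7 - (7 + 5)*12/7 = 2/7 - 12*12/7 = 2/7 - ⅐*144 = 2/7 - 144/7 = -142/7 ≈ -20.286)
o(m) = 1
X*(o(L(6)) - 1*44) = -142*(1 - 1*44)/7 = -142*(1 - 44)/7 = -142/7*(-43) = 6106/7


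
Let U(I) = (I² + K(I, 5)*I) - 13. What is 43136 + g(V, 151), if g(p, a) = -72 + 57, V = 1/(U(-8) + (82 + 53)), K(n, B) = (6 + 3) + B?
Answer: 43121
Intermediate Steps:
K(n, B) = 9 + B
U(I) = -13 + I² + 14*I (U(I) = (I² + (9 + 5)*I) - 13 = (I² + 14*I) - 13 = -13 + I² + 14*I)
V = 1/74 (V = 1/((-13 + (-8)² + 14*(-8)) + (82 + 53)) = 1/((-13 + 64 - 112) + 135) = 1/(-61 + 135) = 1/74 ≈ 0.013514)
g(p, a) = -15
43136 + g(V, 151) = 43136 - 15 = 43121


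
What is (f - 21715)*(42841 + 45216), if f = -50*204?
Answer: -2810339155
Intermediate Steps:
f = -10200
(f - 21715)*(42841 + 45216) = (-10200 - 21715)*(42841 + 45216) = -31915*88057 = -2810339155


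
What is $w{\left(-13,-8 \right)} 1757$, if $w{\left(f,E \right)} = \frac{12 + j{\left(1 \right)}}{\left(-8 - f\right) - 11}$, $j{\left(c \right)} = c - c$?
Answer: $-3514$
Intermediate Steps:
$j{\left(c \right)} = 0$
$w{\left(f,E \right)} = \frac{12}{-19 - f}$ ($w{\left(f,E \right)} = \frac{12 + 0}{\left(-8 - f\right) - 11} = \frac{12}{-19 - f}$)
$w{\left(-13,-8 \right)} 1757 = - \frac{12}{19 - 13} \cdot 1757 = - \frac{12}{6} \cdot 1757 = \left(-12\right) \frac{1}{6} \cdot 1757 = \left(-2\right) 1757 = -3514$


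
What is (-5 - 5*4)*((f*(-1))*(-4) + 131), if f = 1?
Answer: -3375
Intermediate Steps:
(-5 - 5*4)*((f*(-1))*(-4) + 131) = (-5 - 5*4)*((1*(-1))*(-4) + 131) = (-5 - 20)*(-1*(-4) + 131) = -25*(4 + 131) = -25*135 = -3375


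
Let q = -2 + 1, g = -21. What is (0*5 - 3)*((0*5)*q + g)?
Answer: 63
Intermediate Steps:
q = -1
(0*5 - 3)*((0*5)*q + g) = (0*5 - 3)*((0*5)*(-1) - 21) = (0 - 3)*(0*(-1) - 21) = -3*(0 - 21) = -3*(-21) = 63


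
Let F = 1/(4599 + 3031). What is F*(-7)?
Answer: -1/1090 ≈ -0.00091743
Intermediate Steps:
F = 1/7630 ≈ 0.00013106
F*(-7) = (1/7630)*(-7) = -1/1090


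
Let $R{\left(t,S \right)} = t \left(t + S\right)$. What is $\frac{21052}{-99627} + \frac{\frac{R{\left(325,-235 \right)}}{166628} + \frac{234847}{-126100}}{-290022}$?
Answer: $- \frac{323951677061859083}{1533119043702446200} \approx -0.2113$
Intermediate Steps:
$R{\left(t,S \right)} = t \left(S + t\right)$
$\frac{21052}{-99627} + \frac{\frac{R{\left(325,-235 \right)}}{166628} + \frac{234847}{-126100}}{-290022} = \frac{21052}{-99627} + \frac{\frac{325 \left(-235 + 325\right)}{166628} + \frac{234847}{-126100}}{-290022} = 21052 \left(- \frac{1}{99627}\right) + \left(325 \cdot 90 \cdot \frac{1}{166628} + 234847 \left(- \frac{1}{126100}\right)\right) \left(- \frac{1}{290022}\right) = - \frac{21052}{99627} + \left(29250 \cdot \frac{1}{166628} - \frac{234847}{126100}\right) \left(- \frac{1}{290022}\right) = - \frac{21052}{99627} + \left(\frac{14625}{83314} - \frac{234847}{126100}\right) \left(- \frac{1}{290022}\right) = - \frac{21052}{99627} - - \frac{8860915229}{1523470397849400} = - \frac{21052}{99627} + \frac{8860915229}{1523470397849400} = - \frac{323951677061859083}{1533119043702446200}$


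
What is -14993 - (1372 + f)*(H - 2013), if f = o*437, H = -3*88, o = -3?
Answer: 123904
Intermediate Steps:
H = -264
f = -1311 (f = -3*437 = -1311)
-14993 - (1372 + f)*(H - 2013) = -14993 - (1372 - 1311)*(-264 - 2013) = -14993 - 61*(-2277) = -14993 - 1*(-138897) = -14993 + 138897 = 123904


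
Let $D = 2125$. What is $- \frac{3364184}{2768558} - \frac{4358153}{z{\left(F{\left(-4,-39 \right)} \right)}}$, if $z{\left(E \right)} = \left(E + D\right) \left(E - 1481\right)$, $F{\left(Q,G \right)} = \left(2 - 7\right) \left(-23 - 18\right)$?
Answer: $\frac{1031905593327}{4115572209320} \approx 0.25073$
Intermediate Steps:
$F{\left(Q,G \right)} = 205$ ($F{\left(Q,G \right)} = \left(-5\right) \left(-41\right) = 205$)
$z{\left(E \right)} = \left(-1481 + E\right) \left(2125 + E\right)$ ($z{\left(E \right)} = \left(E + 2125\right) \left(E - 1481\right) = \left(2125 + E\right) \left(-1481 + E\right) = \left(-1481 + E\right) \left(2125 + E\right)$)
$- \frac{3364184}{2768558} - \frac{4358153}{z{\left(F{\left(-4,-39 \right)} \right)}} = - \frac{3364184}{2768558} - \frac{4358153}{-3147125 + 205^{2} + 644 \cdot 205} = \left(-3364184\right) \frac{1}{2768558} - \frac{4358153}{-3147125 + 42025 + 132020} = - \frac{1682092}{1384279} - \frac{4358153}{-2973080} = - \frac{1682092}{1384279} - - \frac{4358153}{2973080} = - \frac{1682092}{1384279} + \frac{4358153}{2973080} = \frac{1031905593327}{4115572209320}$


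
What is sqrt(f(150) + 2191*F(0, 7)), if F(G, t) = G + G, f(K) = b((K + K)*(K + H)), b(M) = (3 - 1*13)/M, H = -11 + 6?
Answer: I*sqrt(174)/870 ≈ 0.015162*I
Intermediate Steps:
H = -5
b(M) = -10/M (b(M) = (3 - 13)/M = -10/M)
f(K) = -5/(K*(-5 + K)) (f(K) = -10*1/((K - 5)*(K + K)) = -10*1/(2*K*(-5 + K)) = -5/(K*(-5 + K)))
F(G, t) = 2*G
sqrt(f(150) + 2191*F(0, 7)) = sqrt(-5/(150*(-5 + 150)) + 2191*(2*0)) = sqrt(-5*1/150/145 + 2191*0) = sqrt(-5*1/150*1/145 + 0) = sqrt(-1/4350 + 0) = sqrt(-1/4350) = I*sqrt(174)/870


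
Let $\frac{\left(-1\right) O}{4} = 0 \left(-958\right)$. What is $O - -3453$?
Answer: $3453$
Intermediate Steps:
$O = 0$ ($O = - 4 \cdot 0 \left(-958\right) = \left(-4\right) 0 = 0$)
$O - -3453 = 0 - -3453 = 0 + 3453 = 3453$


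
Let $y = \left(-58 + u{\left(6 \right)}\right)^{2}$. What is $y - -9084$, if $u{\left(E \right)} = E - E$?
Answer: $12448$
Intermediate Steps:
$u{\left(E \right)} = 0$
$y = 3364$ ($y = \left(-58 + 0\right)^{2} = \left(-58\right)^{2} = 3364$)
$y - -9084 = 3364 - -9084 = 3364 + 9084 = 12448$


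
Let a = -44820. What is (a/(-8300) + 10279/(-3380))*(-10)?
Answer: -7973/338 ≈ -23.589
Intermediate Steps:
(a/(-8300) + 10279/(-3380))*(-10) = (-44820/(-8300) + 10279/(-3380))*(-10) = (-44820*(-1/8300) + 10279*(-1/3380))*(-10) = (27/5 - 10279/3380)*(-10) = (7973/3380)*(-10) = -7973/338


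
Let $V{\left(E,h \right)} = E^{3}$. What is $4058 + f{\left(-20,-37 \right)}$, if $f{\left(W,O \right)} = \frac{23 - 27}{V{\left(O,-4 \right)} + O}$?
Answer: $\frac{102850012}{25345} \approx 4058.0$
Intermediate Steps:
$f{\left(W,O \right)} = - \frac{4}{O + O^{3}}$ ($f{\left(W,O \right)} = \frac{23 - 27}{O^{3} + O} = - \frac{4}{O + O^{3}}$)
$4058 + f{\left(-20,-37 \right)} = 4058 - \frac{4}{-37 + \left(-37\right)^{3}} = 4058 - \frac{4}{-37 - 50653} = 4058 - \frac{4}{-50690} = 4058 - - \frac{2}{25345} = 4058 + \frac{2}{25345} = \frac{102850012}{25345}$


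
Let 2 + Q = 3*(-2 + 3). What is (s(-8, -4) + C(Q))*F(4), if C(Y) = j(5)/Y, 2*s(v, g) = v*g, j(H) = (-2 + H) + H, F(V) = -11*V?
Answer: -1056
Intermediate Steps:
j(H) = -2 + 2*H
s(v, g) = g*v/2 (s(v, g) = (v*g)/2 = (g*v)/2 = g*v/2)
Q = 1 (Q = -2 + 3*(-2 + 3) = -2 + 3*1 = -2 + 3 = 1)
C(Y) = 8/Y (C(Y) = (-2 + 2*5)/Y = (-2 + 10)/Y = 8/Y)
(s(-8, -4) + C(Q))*F(4) = ((1/2)*(-4)*(-8) + 8/1)*(-11*4) = (16 + 8*1)*(-44) = (16 + 8)*(-44) = 24*(-44) = -1056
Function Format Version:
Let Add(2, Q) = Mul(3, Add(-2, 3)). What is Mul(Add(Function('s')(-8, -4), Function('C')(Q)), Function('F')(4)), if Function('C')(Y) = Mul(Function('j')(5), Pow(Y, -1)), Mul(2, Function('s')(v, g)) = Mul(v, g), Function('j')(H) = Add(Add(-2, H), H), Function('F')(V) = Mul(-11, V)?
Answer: -1056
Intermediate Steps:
Function('j')(H) = Add(-2, Mul(2, H))
Function('s')(v, g) = Mul(Rational(1, 2), g, v) (Function('s')(v, g) = Mul(Rational(1, 2), Mul(v, g)) = Mul(Rational(1, 2), Mul(g, v)) = Mul(Rational(1, 2), g, v))
Q = 1 (Q = Add(-2, Mul(3, Add(-2, 3))) = Add(-2, Mul(3, 1)) = Add(-2, 3) = 1)
Function('C')(Y) = Mul(8, Pow(Y, -1)) (Function('C')(Y) = Mul(Add(-2, Mul(2, 5)), Pow(Y, -1)) = Mul(Add(-2, 10), Pow(Y, -1)) = Mul(8, Pow(Y, -1)))
Mul(Add(Function('s')(-8, -4), Function('C')(Q)), Function('F')(4)) = Mul(Add(Mul(Rational(1, 2), -4, -8), Mul(8, Pow(1, -1))), Mul(-11, 4)) = Mul(Add(16, Mul(8, 1)), -44) = Mul(Add(16, 8), -44) = Mul(24, -44) = -1056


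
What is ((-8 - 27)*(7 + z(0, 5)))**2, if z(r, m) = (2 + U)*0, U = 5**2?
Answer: 60025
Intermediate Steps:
U = 25
z(r, m) = 0 (z(r, m) = (2 + 25)*0 = 27*0 = 0)
((-8 - 27)*(7 + z(0, 5)))**2 = ((-8 - 27)*(7 + 0))**2 = (-35*7)**2 = (-245)**2 = 60025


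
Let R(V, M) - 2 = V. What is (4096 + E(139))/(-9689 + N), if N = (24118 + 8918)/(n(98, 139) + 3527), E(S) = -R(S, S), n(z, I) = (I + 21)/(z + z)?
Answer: -227891055/557750281 ≈ -0.40859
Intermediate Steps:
R(V, M) = 2 + V
n(z, I) = (21 + I)/(2*z) (n(z, I) = (21 + I)/((2*z)) = (21 + I)*(1/(2*z)) = (21 + I)/(2*z))
E(S) = -2 - S (E(S) = -(2 + S) = -2 - S)
N = 539588/57621 (N = (24118 + 8918)/((½)*(21 + 139)/98 + 3527) = 33036/((½)*(1/98)*160 + 3527) = 33036/(40/49 + 3527) = 33036/(172863/49) = 33036*(49/172863) = 539588/57621 ≈ 9.3644)
(4096 + E(139))/(-9689 + N) = (4096 + (-2 - 1*139))/(-9689 + 539588/57621) = (4096 + (-2 - 139))/(-557750281/57621) = (4096 - 141)*(-57621/557750281) = 3955*(-57621/557750281) = -227891055/557750281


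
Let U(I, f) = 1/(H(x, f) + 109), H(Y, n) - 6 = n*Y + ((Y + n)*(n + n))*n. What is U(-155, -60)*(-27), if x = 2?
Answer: 27/417605 ≈ 6.4654e-5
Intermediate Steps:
H(Y, n) = 6 + Y*n + 2*n**2*(Y + n) (H(Y, n) = 6 + (n*Y + ((Y + n)*(n + n))*n) = 6 + (Y*n + ((Y + n)*(2*n))*n) = 6 + (Y*n + (2*n*(Y + n))*n) = 6 + (Y*n + 2*n**2*(Y + n)) = 6 + Y*n + 2*n**2*(Y + n))
U(I, f) = 1/(115 + 2*f + 2*f**3 + 4*f**2) (U(I, f) = 1/((6 + 2*f**3 + 2*f + 2*2*f**2) + 109) = 1/((6 + 2*f**3 + 2*f + 4*f**2) + 109) = 1/((6 + 2*f + 2*f**3 + 4*f**2) + 109) = 1/(115 + 2*f + 2*f**3 + 4*f**2))
U(-155, -60)*(-27) = -27/(115 + 2*(-60) + 2*(-60)**3 + 4*(-60)**2) = -27/(115 - 120 + 2*(-216000) + 4*3600) = -27/(115 - 120 - 432000 + 14400) = -27/(-417605) = -1/417605*(-27) = 27/417605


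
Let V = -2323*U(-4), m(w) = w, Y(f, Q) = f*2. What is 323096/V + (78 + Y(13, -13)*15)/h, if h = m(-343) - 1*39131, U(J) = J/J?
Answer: -708609926/5094339 ≈ -139.10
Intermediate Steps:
Y(f, Q) = 2*f
U(J) = 1
h = -39474 (h = -343 - 1*39131 = -343 - 39131 = -39474)
V = -2323 (V = -2323*1 = -2323)
323096/V + (78 + Y(13, -13)*15)/h = 323096/(-2323) + (78 + (2*13)*15)/(-39474) = 323096*(-1/2323) + (78 + 26*15)*(-1/39474) = -323096/2323 + (78 + 390)*(-1/39474) = -323096/2323 + 468*(-1/39474) = -323096/2323 - 26/2193 = -708609926/5094339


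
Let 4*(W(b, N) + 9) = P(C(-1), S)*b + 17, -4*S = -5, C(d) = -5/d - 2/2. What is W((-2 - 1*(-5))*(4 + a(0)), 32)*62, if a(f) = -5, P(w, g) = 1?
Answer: -341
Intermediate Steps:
C(d) = -1 - 5/d (C(d) = -5/d - 2*½ = -5/d - 1 = -1 - 5/d)
S = 5/4 (S = -¼*(-5) = 5/4 ≈ 1.2500)
W(b, N) = -19/4 + b/4 (W(b, N) = -9 + (1*b + 17)/4 = -9 + (b + 17)/4 = -9 + (17 + b)/4 = -9 + (17/4 + b/4) = -19/4 + b/4)
W((-2 - 1*(-5))*(4 + a(0)), 32)*62 = (-19/4 + ((-2 - 1*(-5))*(4 - 5))/4)*62 = (-19/4 + ((-2 + 5)*(-1))/4)*62 = (-19/4 + (3*(-1))/4)*62 = (-19/4 + (¼)*(-3))*62 = (-19/4 - ¾)*62 = -11/2*62 = -341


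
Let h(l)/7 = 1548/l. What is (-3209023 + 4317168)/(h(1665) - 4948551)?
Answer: -205006825/915480731 ≈ -0.22393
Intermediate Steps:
h(l) = 10836/l (h(l) = 7*(1548/l) = 10836/l)
(-3209023 + 4317168)/(h(1665) - 4948551) = (-3209023 + 4317168)/(10836/1665 - 4948551) = 1108145/(10836*(1/1665) - 4948551) = 1108145/(1204/185 - 4948551) = 1108145/(-915480731/185) = 1108145*(-185/915480731) = -205006825/915480731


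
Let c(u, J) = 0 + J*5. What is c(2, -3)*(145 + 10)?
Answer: -2325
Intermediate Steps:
c(u, J) = 5*J (c(u, J) = 0 + 5*J = 5*J)
c(2, -3)*(145 + 10) = (5*(-3))*(145 + 10) = -15*155 = -2325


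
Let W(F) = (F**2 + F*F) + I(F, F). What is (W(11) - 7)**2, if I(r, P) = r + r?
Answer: 66049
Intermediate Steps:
I(r, P) = 2*r
W(F) = 2*F + 2*F**2 (W(F) = (F**2 + F*F) + 2*F = (F**2 + F**2) + 2*F = 2*F**2 + 2*F = 2*F + 2*F**2)
(W(11) - 7)**2 = (2*11*(1 + 11) - 7)**2 = (2*11*12 - 7)**2 = (264 - 7)**2 = 257**2 = 66049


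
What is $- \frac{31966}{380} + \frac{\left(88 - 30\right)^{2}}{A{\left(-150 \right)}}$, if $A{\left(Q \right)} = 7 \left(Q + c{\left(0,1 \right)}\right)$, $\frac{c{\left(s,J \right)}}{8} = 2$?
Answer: $- \frac{7815607}{89110} \approx -87.707$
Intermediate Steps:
$c{\left(s,J \right)} = 16$ ($c{\left(s,J \right)} = 8 \cdot 2 = 16$)
$A{\left(Q \right)} = 112 + 7 Q$ ($A{\left(Q \right)} = 7 \left(Q + 16\right) = 7 \left(16 + Q\right) = 112 + 7 Q$)
$- \frac{31966}{380} + \frac{\left(88 - 30\right)^{2}}{A{\left(-150 \right)}} = - \frac{31966}{380} + \frac{\left(88 - 30\right)^{2}}{112 + 7 \left(-150\right)} = \left(-31966\right) \frac{1}{380} + \frac{58^{2}}{112 - 1050} = - \frac{15983}{190} + \frac{3364}{-938} = - \frac{15983}{190} + 3364 \left(- \frac{1}{938}\right) = - \frac{15983}{190} - \frac{1682}{469} = - \frac{7815607}{89110}$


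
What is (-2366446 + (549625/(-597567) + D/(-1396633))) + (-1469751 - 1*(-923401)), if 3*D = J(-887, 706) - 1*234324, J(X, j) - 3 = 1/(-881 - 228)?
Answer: -2695942653746496885019/925551207229299 ≈ -2.9128e+6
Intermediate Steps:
J(X, j) = 3326/1109 (J(X, j) = 3 + 1/(-881 - 228) = 3 + 1/(-1109) = 3 - 1/1109 = 3326/1109)
D = -259861990/3327 (D = (3326/1109 - 1*234324)/3 = (3326/1109 - 234324)/3 = (⅓)*(-259861990/1109) = -259861990/3327 ≈ -78107.)
(-2366446 + (549625/(-597567) + D/(-1396633))) + (-1469751 - 1*(-923401)) = (-2366446 + (549625/(-597567) - 259861990/3327/(-1396633))) + (-1469751 - 1*(-923401)) = (-2366446 + (549625*(-1/597567) - 259861990/3327*(-1/1396633))) + (-1469751 + 923401) = (-2366446 + (-549625/597567 + 259861990/4646597991)) - 546350 = (-2366446 - 799533823675015/925551207229299) - 546350 = -2190267751676769376369/925551207229299 - 546350 = -2695942653746496885019/925551207229299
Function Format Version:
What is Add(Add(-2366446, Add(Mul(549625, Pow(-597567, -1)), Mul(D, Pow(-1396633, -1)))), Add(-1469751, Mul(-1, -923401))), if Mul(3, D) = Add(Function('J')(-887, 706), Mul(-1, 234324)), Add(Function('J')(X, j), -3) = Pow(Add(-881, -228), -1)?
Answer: Rational(-2695942653746496885019, 925551207229299) ≈ -2.9128e+6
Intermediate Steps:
Function('J')(X, j) = Rational(3326, 1109) (Function('J')(X, j) = Add(3, Pow(Add(-881, -228), -1)) = Add(3, Pow(-1109, -1)) = Add(3, Rational(-1, 1109)) = Rational(3326, 1109))
D = Rational(-259861990, 3327) (D = Mul(Rational(1, 3), Add(Rational(3326, 1109), Mul(-1, 234324))) = Mul(Rational(1, 3), Add(Rational(3326, 1109), -234324)) = Mul(Rational(1, 3), Rational(-259861990, 1109)) = Rational(-259861990, 3327) ≈ -78107.)
Add(Add(-2366446, Add(Mul(549625, Pow(-597567, -1)), Mul(D, Pow(-1396633, -1)))), Add(-1469751, Mul(-1, -923401))) = Add(Add(-2366446, Add(Mul(549625, Pow(-597567, -1)), Mul(Rational(-259861990, 3327), Pow(-1396633, -1)))), Add(-1469751, Mul(-1, -923401))) = Add(Add(-2366446, Add(Mul(549625, Rational(-1, 597567)), Mul(Rational(-259861990, 3327), Rational(-1, 1396633)))), Add(-1469751, 923401)) = Add(Add(-2366446, Add(Rational(-549625, 597567), Rational(259861990, 4646597991))), -546350) = Add(Add(-2366446, Rational(-799533823675015, 925551207229299)), -546350) = Add(Rational(-2190267751676769376369, 925551207229299), -546350) = Rational(-2695942653746496885019, 925551207229299)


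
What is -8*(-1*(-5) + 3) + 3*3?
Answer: -55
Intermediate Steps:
-8*(-1*(-5) + 3) + 3*3 = -8*(5 + 3) + 9 = -8*8 + 9 = -64 + 9 = -55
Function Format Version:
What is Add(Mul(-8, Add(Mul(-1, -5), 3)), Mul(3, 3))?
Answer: -55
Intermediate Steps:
Add(Mul(-8, Add(Mul(-1, -5), 3)), Mul(3, 3)) = Add(Mul(-8, Add(5, 3)), 9) = Add(Mul(-8, 8), 9) = Add(-64, 9) = -55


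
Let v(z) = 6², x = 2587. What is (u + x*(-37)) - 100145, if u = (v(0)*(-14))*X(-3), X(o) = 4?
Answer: -197880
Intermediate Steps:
v(z) = 36
u = -2016 (u = (36*(-14))*4 = -504*4 = -2016)
(u + x*(-37)) - 100145 = (-2016 + 2587*(-37)) - 100145 = (-2016 - 95719) - 100145 = -97735 - 100145 = -197880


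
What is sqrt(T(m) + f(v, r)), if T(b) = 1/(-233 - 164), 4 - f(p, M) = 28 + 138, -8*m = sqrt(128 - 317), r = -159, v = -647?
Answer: I*sqrt(25533055)/397 ≈ 12.728*I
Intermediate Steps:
m = -3*I*sqrt(21)/8 (m = -sqrt(128 - 317)/8 = -3*I*sqrt(21)/8 ≈ -1.7185*I)
f(p, M) = -162 (f(p, M) = 4 - (28 + 138) = 4 - 1*166 = 4 - 166 = -162)
T(b) = -1/397 (T(b) = 1/(-397) = -1/397)
sqrt(T(m) + f(v, r)) = sqrt(-1/397 - 162) = sqrt(-64315/397) = I*sqrt(25533055)/397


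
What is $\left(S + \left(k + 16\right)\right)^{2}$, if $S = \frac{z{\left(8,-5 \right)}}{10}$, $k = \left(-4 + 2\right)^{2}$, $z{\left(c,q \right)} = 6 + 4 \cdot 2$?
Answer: $\frac{11449}{25} \approx 457.96$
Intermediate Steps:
$z{\left(c,q \right)} = 14$ ($z{\left(c,q \right)} = 6 + 8 = 14$)
$k = 4$ ($k = \left(-2\right)^{2} = 4$)
$S = \frac{7}{5}$ ($S = \frac{14}{10} = 14 \cdot \frac{1}{10} = \frac{7}{5} \approx 1.4$)
$\left(S + \left(k + 16\right)\right)^{2} = \left(\frac{7}{5} + \left(4 + 16\right)\right)^{2} = \left(\frac{7}{5} + 20\right)^{2} = \left(\frac{107}{5}\right)^{2} = \frac{11449}{25}$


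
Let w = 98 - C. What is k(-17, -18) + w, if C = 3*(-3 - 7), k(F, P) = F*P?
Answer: 434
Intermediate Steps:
C = -30 (C = 3*(-10) = -30)
w = 128 (w = 98 - 1*(-30) = 98 + 30 = 128)
k(-17, -18) + w = -17*(-18) + 128 = 306 + 128 = 434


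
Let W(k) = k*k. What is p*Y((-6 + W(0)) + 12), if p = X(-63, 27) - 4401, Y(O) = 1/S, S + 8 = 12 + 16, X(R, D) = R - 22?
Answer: -2243/10 ≈ -224.30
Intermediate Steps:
W(k) = k²
X(R, D) = -22 + R
S = 20 (S = -8 + (12 + 16) = -8 + 28 = 20)
Y(O) = 1/20
p = -4486 (p = (-22 - 63) - 4401 = -85 - 4401 = -4486)
p*Y((-6 + W(0)) + 12) = -4486*1/20 = -2243/10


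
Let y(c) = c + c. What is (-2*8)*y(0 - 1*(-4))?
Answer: -128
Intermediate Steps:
y(c) = 2*c
(-2*8)*y(0 - 1*(-4)) = (-2*8)*(2*(0 - 1*(-4))) = -32*(0 + 4) = -32*4 = -16*8 = -128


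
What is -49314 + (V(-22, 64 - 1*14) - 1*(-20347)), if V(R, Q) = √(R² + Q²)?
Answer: -28967 + 2*√746 ≈ -28912.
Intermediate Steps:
V(R, Q) = √(Q² + R²)
-49314 + (V(-22, 64 - 1*14) - 1*(-20347)) = -49314 + (√((64 - 1*14)² + (-22)²) - 1*(-20347)) = -49314 + (√((64 - 14)² + 484) + 20347) = -49314 + (√(50² + 484) + 20347) = -49314 + (√(2500 + 484) + 20347) = -49314 + (√2984 + 20347) = -49314 + (2*√746 + 20347) = -49314 + (20347 + 2*√746) = -28967 + 2*√746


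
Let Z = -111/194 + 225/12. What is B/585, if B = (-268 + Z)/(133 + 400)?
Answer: -96931/120980340 ≈ -0.00080121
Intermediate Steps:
Z = 7053/388 (Z = -111*1/194 + 225*(1/12) = -111/194 + 75/4 = 7053/388 ≈ 18.178)
B = -96931/206804 (B = (-268 + 7053/388)/(133 + 400) = -96931/388/533 = -96931/388*1/533 = -96931/206804 ≈ -0.46871)
B/585 = -96931/206804/585 = -96931/206804*1/585 = -96931/120980340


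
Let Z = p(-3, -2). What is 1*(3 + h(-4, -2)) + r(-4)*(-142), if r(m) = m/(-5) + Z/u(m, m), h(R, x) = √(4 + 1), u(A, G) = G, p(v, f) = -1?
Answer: -1461/10 + √5 ≈ -143.86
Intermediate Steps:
Z = -1
h(R, x) = √5
r(m) = -1/m - m/5 (r(m) = m/(-5) - 1/m = m*(-⅕) - 1/m = -m/5 - 1/m = -1/m - m/5)
1*(3 + h(-4, -2)) + r(-4)*(-142) = 1*(3 + √5) + (-1/(-4) - ⅕*(-4))*(-142) = (3 + √5) + (-1*(-¼) + ⅘)*(-142) = (3 + √5) + (¼ + ⅘)*(-142) = (3 + √5) + (21/20)*(-142) = (3 + √5) - 1491/10 = -1461/10 + √5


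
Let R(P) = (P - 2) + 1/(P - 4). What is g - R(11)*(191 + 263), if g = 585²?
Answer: 2366519/7 ≈ 3.3807e+5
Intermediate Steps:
R(P) = -2 + P + 1/(-4 + P) (R(P) = (-2 + P) + 1/(-4 + P) = -2 + P + 1/(-4 + P))
g = 342225
g - R(11)*(191 + 263) = 342225 - (9 + 11² - 6*11)/(-4 + 11)*(191 + 263) = 342225 - (9 + 121 - 66)/7*454 = 342225 - (⅐)*64*454 = 342225 - 64*454/7 = 342225 - 1*29056/7 = 342225 - 29056/7 = 2366519/7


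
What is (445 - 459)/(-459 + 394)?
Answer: 14/65 ≈ 0.21538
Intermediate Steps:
(445 - 459)/(-459 + 394) = -14/(-65) = -14*(-1/65) = 14/65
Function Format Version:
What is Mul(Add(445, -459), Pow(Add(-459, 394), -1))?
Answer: Rational(14, 65) ≈ 0.21538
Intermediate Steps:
Mul(Add(445, -459), Pow(Add(-459, 394), -1)) = Mul(-14, Pow(-65, -1)) = Mul(-14, Rational(-1, 65)) = Rational(14, 65)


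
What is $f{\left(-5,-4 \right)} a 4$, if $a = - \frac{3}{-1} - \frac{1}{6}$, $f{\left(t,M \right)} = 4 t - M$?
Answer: $- \frac{544}{3} \approx -181.33$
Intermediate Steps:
$f{\left(t,M \right)} = - M + 4 t$
$a = \frac{17}{6}$ ($a = \left(-3\right) \left(-1\right) - \frac{1}{6} = 3 - \frac{1}{6} = \frac{17}{6} \approx 2.8333$)
$f{\left(-5,-4 \right)} a 4 = \left(\left(-1\right) \left(-4\right) + 4 \left(-5\right)\right) \frac{17}{6} \cdot 4 = \left(4 - 20\right) \frac{17}{6} \cdot 4 = \left(-16\right) \frac{17}{6} \cdot 4 = \left(- \frac{136}{3}\right) 4 = - \frac{544}{3}$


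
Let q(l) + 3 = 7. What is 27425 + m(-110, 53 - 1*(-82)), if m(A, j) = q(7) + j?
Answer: 27564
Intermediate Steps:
q(l) = 4 (q(l) = -3 + 7 = 4)
m(A, j) = 4 + j
27425 + m(-110, 53 - 1*(-82)) = 27425 + (4 + (53 - 1*(-82))) = 27425 + (4 + (53 + 82)) = 27425 + (4 + 135) = 27425 + 139 = 27564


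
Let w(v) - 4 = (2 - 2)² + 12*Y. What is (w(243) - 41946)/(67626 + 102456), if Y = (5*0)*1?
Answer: -20971/85041 ≈ -0.24660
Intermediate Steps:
Y = 0 (Y = 0*1 = 0)
w(v) = 4 (w(v) = 4 + ((2 - 2)² + 12*0) = 4 + (0² + 0) = 4 + (0 + 0) = 4 + 0 = 4)
(w(243) - 41946)/(67626 + 102456) = (4 - 41946)/(67626 + 102456) = -41942/170082 = -41942*1/170082 = -20971/85041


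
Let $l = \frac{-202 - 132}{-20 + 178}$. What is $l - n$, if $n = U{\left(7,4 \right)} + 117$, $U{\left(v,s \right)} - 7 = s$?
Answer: $- \frac{10279}{79} \approx -130.11$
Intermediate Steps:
$U{\left(v,s \right)} = 7 + s$
$l = - \frac{167}{79}$ ($l = - \frac{334}{158} = \left(-334\right) \frac{1}{158} = - \frac{167}{79} \approx -2.1139$)
$n = 128$ ($n = \left(7 + 4\right) + 117 = 11 + 117 = 128$)
$l - n = - \frac{167}{79} - 128 = - \frac{10279}{79}$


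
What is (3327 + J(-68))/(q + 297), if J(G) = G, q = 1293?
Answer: 3259/1590 ≈ 2.0497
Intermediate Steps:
(3327 + J(-68))/(q + 297) = (3327 - 68)/(1293 + 297) = 3259/1590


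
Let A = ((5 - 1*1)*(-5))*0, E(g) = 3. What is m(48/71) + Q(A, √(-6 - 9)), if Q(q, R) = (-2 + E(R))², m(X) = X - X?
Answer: 1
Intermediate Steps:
m(X) = 0
A = 0 (A = ((5 - 1)*(-5))*0 = (4*(-5))*0 = -20*0 = 0)
Q(q, R) = 1 (Q(q, R) = (-2 + 3)² = 1² = 1)
m(48/71) + Q(A, √(-6 - 9)) = 0 + 1 = 1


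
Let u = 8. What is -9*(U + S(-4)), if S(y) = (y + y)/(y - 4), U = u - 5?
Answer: -36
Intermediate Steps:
U = 3 (U = 8 - 5 = 3)
S(y) = 2*y/(-4 + y) (S(y) = (2*y)/(-4 + y) = 2*y/(-4 + y))
-9*(U + S(-4)) = -9*(3 + 2*(-4)/(-4 - 4)) = -9*(3 + 2*(-4)/(-8)) = -9*(3 + 2*(-4)*(-⅛)) = -9*(3 + 1) = -9*4 = -36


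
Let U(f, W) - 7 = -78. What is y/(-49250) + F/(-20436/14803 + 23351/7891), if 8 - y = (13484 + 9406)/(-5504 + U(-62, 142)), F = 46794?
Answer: 1145649475312881667/38650136860625 ≈ 29642.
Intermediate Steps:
U(f, W) = -71 (U(f, W) = 7 - 78 = -71)
y = 13498/1115 (y = 8 - (13484 + 9406)/(-5504 - 71) = 8 - 22890/(-5575) = 8 - 22890*(-1)/5575 = 8 - 1*(-4578/1115) = 8 + 4578/1115 = 13498/1115 ≈ 12.106)
y/(-49250) + F/(-20436/14803 + 23351/7891) = (13498/1115)/(-49250) + 46794/(-20436/14803 + 23351/7891) = (13498/1115)*(-1/49250) + 46794/(-20436*1/14803 + 23351*(1/7891)) = -6749/27456875 + 46794/(-156/113 + 23351/7891) = -6749/27456875 + 46794/(1407667/891683) = -6749/27456875 + 46794*(891683/1407667) = -6749/27456875 + 41725414302/1407667 = 1145649475312881667/38650136860625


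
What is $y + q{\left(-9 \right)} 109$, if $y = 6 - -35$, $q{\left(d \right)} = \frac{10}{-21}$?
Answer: $- \frac{229}{21} \approx -10.905$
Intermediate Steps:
$q{\left(d \right)} = - \frac{10}{21}$ ($q{\left(d \right)} = 10 \left(- \frac{1}{21}\right) = - \frac{10}{21}$)
$y = 41$ ($y = 6 + 35 = 41$)
$y + q{\left(-9 \right)} 109 = 41 - \frac{1090}{21} = - \frac{229}{21}$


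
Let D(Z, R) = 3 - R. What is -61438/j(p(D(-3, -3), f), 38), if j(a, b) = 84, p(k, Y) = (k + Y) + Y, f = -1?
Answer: -30719/42 ≈ -731.40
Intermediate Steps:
p(k, Y) = k + 2*Y (p(k, Y) = (Y + k) + Y = k + 2*Y)
-61438/j(p(D(-3, -3), f), 38) = -61438/84 = -61438*1/84 = -30719/42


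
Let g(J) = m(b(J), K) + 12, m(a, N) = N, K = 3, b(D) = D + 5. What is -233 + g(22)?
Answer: -218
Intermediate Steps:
b(D) = 5 + D
g(J) = 15 (g(J) = 3 + 12 = 15)
-233 + g(22) = -233 + 15 = -218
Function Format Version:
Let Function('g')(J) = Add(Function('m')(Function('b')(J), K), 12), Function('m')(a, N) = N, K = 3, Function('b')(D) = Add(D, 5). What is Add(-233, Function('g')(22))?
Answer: -218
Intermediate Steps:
Function('b')(D) = Add(5, D)
Function('g')(J) = 15 (Function('g')(J) = Add(3, 12) = 15)
Add(-233, Function('g')(22)) = Add(-233, 15) = -218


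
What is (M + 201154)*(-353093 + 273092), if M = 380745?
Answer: -46552501899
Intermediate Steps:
(M + 201154)*(-353093 + 273092) = (380745 + 201154)*(-353093 + 273092) = 581899*(-80001) = -46552501899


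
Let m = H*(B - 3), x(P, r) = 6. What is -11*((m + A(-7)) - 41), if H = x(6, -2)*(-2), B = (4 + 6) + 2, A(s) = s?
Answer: 1716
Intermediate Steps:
B = 12 (B = 10 + 2 = 12)
H = -12 (H = 6*(-2) = -12)
m = -108 (m = -12*(12 - 3) = -12*9 = -108)
-11*((m + A(-7)) - 41) = -11*((-108 - 7) - 41) = -11*(-115 - 41) = -11*(-156) = 1716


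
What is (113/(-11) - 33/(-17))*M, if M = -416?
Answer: 648128/187 ≈ 3465.9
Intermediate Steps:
(113/(-11) - 33/(-17))*M = (113/(-11) - 33/(-17))*(-416) = (113*(-1/11) - 33*(-1/17))*(-416) = (-113/11 + 33/17)*(-416) = -1558/187*(-416) = 648128/187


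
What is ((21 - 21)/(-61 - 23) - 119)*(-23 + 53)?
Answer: -3570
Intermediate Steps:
((21 - 21)/(-61 - 23) - 119)*(-23 + 53) = (0/(-84) - 119)*30 = (0*(-1/84) - 119)*30 = (0 - 119)*30 = -119*30 = -3570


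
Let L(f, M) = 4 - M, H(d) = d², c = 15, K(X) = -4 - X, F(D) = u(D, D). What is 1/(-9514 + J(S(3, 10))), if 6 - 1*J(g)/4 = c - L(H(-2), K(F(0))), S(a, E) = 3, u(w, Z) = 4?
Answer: -1/9502 ≈ -0.00010524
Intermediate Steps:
F(D) = 4
J(g) = 12 (J(g) = 24 - 4*(15 - (4 - (-4 - 1*4))) = 24 - 4*(15 - (4 - (-4 - 4))) = 24 - 4*(15 - (4 - 1*(-8))) = 24 - 4*(15 - (4 + 8)) = 24 - 4*(15 - 1*12) = 24 - 4*(15 - 12) = 24 - 4*3 = 24 - 12 = 12)
1/(-9514 + J(S(3, 10))) = 1/(-9514 + 12) = 1/(-9502) = -1/9502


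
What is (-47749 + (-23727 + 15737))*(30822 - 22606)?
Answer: -457951624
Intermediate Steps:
(-47749 + (-23727 + 15737))*(30822 - 22606) = (-47749 - 7990)*8216 = -55739*8216 = -457951624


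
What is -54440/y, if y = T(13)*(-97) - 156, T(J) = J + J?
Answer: 27220/1339 ≈ 20.329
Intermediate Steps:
T(J) = 2*J
y = -2678 (y = (2*13)*(-97) - 156 = 26*(-97) - 156 = -2522 - 156 = -2678)
-54440/y = -54440/(-2678) = -54440*(-1/2678) = 27220/1339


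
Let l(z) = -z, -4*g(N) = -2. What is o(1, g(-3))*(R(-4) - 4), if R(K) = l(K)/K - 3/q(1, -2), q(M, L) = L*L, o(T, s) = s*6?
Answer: -69/4 ≈ -17.250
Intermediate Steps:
g(N) = 1/2 (g(N) = -1/4*(-2) = 1/2)
o(T, s) = 6*s
q(M, L) = L**2
R(K) = -7/4 (R(K) = (-K)/K - 3/((-2)**2) = -1 - 3/4 = -7/4)
o(1, g(-3))*(R(-4) - 4) = (6*(1/2))*(-7/4 - 4) = 3*(-23/4) = -69/4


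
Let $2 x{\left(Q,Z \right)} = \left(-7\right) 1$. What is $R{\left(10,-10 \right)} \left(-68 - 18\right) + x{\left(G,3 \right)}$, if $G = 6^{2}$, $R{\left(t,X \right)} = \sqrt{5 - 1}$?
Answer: $- \frac{351}{2} \approx -175.5$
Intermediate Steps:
$R{\left(t,X \right)} = 2$ ($R{\left(t,X \right)} = \sqrt{4} = 2$)
$G = 36$
$x{\left(Q,Z \right)} = - \frac{7}{2}$ ($x{\left(Q,Z \right)} = \frac{\left(-7\right) 1}{2} = \frac{1}{2} \left(-7\right) = - \frac{7}{2}$)
$R{\left(10,-10 \right)} \left(-68 - 18\right) + x{\left(G,3 \right)} = 2 \left(-68 - 18\right) - \frac{7}{2} = 2 \left(-86\right) - \frac{7}{2} = -172 - \frac{7}{2} = - \frac{351}{2}$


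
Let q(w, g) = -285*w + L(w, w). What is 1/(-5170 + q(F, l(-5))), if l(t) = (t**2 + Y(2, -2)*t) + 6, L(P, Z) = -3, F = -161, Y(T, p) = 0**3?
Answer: 1/40712 ≈ 2.4563e-5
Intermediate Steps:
Y(T, p) = 0
l(t) = 6 + t**2 (l(t) = (t**2 + 0*t) + 6 = (t**2 + 0) + 6 = t**2 + 6 = 6 + t**2)
q(w, g) = -3 - 285*w (q(w, g) = -285*w - 3 = -3 - 285*w)
1/(-5170 + q(F, l(-5))) = 1/(-5170 + (-3 - 285*(-161))) = 1/(-5170 + (-3 + 45885)) = 1/(-5170 + 45882) = 1/40712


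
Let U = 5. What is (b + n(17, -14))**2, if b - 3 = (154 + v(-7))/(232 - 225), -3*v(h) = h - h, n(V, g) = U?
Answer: 900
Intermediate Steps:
n(V, g) = 5
v(h) = 0 (v(h) = -(h - h)/3 = -1/3*0 = 0)
b = 25 (b = 3 + (154 + 0)/(232 - 225) = 3 + 154/7 = 3 + 154*(1/7) = 3 + 22 = 25)
(b + n(17, -14))**2 = (25 + 5)**2 = 30**2 = 900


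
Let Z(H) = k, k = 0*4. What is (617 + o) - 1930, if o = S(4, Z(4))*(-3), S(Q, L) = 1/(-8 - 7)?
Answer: -6564/5 ≈ -1312.8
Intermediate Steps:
k = 0
Z(H) = 0
S(Q, L) = -1/15 (S(Q, L) = 1/(-15) = -1/15)
o = 1/5 (o = -1/15*(-3) = 1/5 ≈ 0.20000)
(617 + o) - 1930 = (617 + 1/5) - 1930 = 3086/5 - 1930 = -6564/5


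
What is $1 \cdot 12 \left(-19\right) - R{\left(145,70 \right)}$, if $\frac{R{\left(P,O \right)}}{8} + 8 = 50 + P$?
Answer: $-1724$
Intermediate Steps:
$R{\left(P,O \right)} = 336 + 8 P$ ($R{\left(P,O \right)} = -64 + 8 \left(50 + P\right) = -64 + \left(400 + 8 P\right) = 336 + 8 P$)
$1 \cdot 12 \left(-19\right) - R{\left(145,70 \right)} = 1 \cdot 12 \left(-19\right) - \left(336 + 8 \cdot 145\right) = 12 \left(-19\right) - \left(336 + 1160\right) = -228 - 1496 = -1724$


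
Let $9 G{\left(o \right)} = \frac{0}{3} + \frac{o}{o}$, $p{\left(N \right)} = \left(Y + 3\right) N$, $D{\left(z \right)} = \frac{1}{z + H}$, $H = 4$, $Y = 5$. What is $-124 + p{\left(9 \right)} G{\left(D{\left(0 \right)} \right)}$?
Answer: $-116$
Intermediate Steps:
$D{\left(z \right)} = \frac{1}{4 + z}$ ($D{\left(z \right)} = \frac{1}{z + 4} = \frac{1}{4 + z}$)
$p{\left(N \right)} = 8 N$ ($p{\left(N \right)} = \left(5 + 3\right) N = 8 N$)
$G{\left(o \right)} = \frac{1}{9}$ ($G{\left(o \right)} = \frac{\frac{0}{3} + \frac{o}{o}}{9} = \frac{0 \cdot \frac{1}{3} + 1}{9} = \frac{0 + 1}{9} = \frac{1}{9} \cdot 1 = \frac{1}{9}$)
$-124 + p{\left(9 \right)} G{\left(D{\left(0 \right)} \right)} = -124 + 8 \cdot 9 \cdot \frac{1}{9} = -124 + 72 \cdot \frac{1}{9} = -124 + 8 = -116$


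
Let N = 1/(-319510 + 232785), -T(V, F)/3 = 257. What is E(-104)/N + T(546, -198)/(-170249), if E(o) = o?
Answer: 1535543831371/170249 ≈ 9.0194e+6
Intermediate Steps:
T(V, F) = -771 (T(V, F) = -3*257 = -771)
N = -1/86725 (N = 1/(-86725) = -1/86725 ≈ -1.1531e-5)
E(-104)/N + T(546, -198)/(-170249) = -104/(-1/86725) - 771/(-170249) = -104*(-86725) - 771*(-1/170249) = 9019400 + 771/170249 = 1535543831371/170249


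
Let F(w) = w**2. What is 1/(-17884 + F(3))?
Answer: -1/17875 ≈ -5.5944e-5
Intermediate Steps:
1/(-17884 + F(3)) = 1/(-17884 + 3**2) = 1/(-17884 + 9) = 1/(-17875) = -1/17875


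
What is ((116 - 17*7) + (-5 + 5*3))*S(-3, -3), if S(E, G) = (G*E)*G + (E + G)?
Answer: -231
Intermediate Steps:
S(E, G) = E + G + E*G**2 (S(E, G) = (E*G)*G + (E + G) = E*G**2 + (E + G) = E + G + E*G**2)
((116 - 17*7) + (-5 + 5*3))*S(-3, -3) = ((116 - 17*7) + (-5 + 5*3))*(-3 - 3 - 3*(-3)**2) = ((116 - 119) + (-5 + 15))*(-3 - 3 - 3*9) = (-3 + 10)*(-3 - 3 - 27) = 7*(-33) = -231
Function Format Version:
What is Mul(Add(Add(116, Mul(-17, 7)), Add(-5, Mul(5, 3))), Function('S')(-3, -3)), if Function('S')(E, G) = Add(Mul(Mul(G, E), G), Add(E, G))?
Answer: -231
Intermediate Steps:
Function('S')(E, G) = Add(E, G, Mul(E, Pow(G, 2))) (Function('S')(E, G) = Add(Mul(Mul(E, G), G), Add(E, G)) = Add(Mul(E, Pow(G, 2)), Add(E, G)) = Add(E, G, Mul(E, Pow(G, 2))))
Mul(Add(Add(116, Mul(-17, 7)), Add(-5, Mul(5, 3))), Function('S')(-3, -3)) = Mul(Add(Add(116, Mul(-17, 7)), Add(-5, Mul(5, 3))), Add(-3, -3, Mul(-3, Pow(-3, 2)))) = Mul(Add(Add(116, -119), Add(-5, 15)), Add(-3, -3, Mul(-3, 9))) = Mul(Add(-3, 10), Add(-3, -3, -27)) = Mul(7, -33) = -231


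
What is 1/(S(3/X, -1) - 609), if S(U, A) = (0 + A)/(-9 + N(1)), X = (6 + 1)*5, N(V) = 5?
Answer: -4/2435 ≈ -0.0016427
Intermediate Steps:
X = 35 (X = 7*5 = 35)
S(U, A) = -A/4 (S(U, A) = (0 + A)/(-9 + 5) = A/(-4) = A*(-¼) = -A/4)
1/(S(3/X, -1) - 609) = 1/(-¼*(-1) - 609) = 1/(¼ - 609) = 1/(-2435/4) = -4/2435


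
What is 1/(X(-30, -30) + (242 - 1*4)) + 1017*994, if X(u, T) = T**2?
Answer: 1150401925/1138 ≈ 1.0109e+6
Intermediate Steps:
1/(X(-30, -30) + (242 - 1*4)) + 1017*994 = 1/((-30)**2 + (242 - 1*4)) + 1017*994 = 1/(900 + (242 - 4)) + 1010898 = 1/(900 + 238) + 1010898 = 1/1138 + 1010898 = 1150401925/1138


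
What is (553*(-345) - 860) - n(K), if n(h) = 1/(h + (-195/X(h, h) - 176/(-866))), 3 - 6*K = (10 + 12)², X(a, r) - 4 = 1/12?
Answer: -3115922389823/16258825 ≈ -1.9165e+5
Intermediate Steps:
X(a, r) = 49/12 (X(a, r) = 4 + 1/12 = 49/12)
K = -481/6 (K = ½ - (10 + 12)²/6 = ½ - ⅙*22² = ½ - ⅙*484 = ½ - 242/3 = -481/6 ≈ -80.167)
n(h) = 1/(-1008908/21217 + h) (n(h) = 1/(h + (-195/49/12 - 176/(-866))) = 1/(h + (-195*12/49 - 176*(-1/866))) = 1/(h + (-2340/49 + 88/433)) = 1/(h - 1008908/21217) = 1/(-1008908/21217 + h))
(553*(-345) - 860) - n(K) = (553*(-345) - 860) - 21217/(-1008908 + 21217*(-481/6)) = (-190785 - 860) - 21217/(-1008908 - 10205377/6) = -191645 - 21217/(-16258825/6) = -191645 - 21217*(-6)/16258825 = -191645 - 1*(-127302/16258825) = -191645 + 127302/16258825 = -3115922389823/16258825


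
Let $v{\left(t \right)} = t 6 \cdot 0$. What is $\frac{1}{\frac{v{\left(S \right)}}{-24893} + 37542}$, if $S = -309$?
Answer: $\frac{1}{37542} \approx 2.6637 \cdot 10^{-5}$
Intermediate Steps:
$v{\left(t \right)} = 0$ ($v{\left(t \right)} = 6 t 0 = 0$)
$\frac{1}{\frac{v{\left(S \right)}}{-24893} + 37542} = \frac{1}{\frac{0}{-24893} + 37542} = \frac{1}{0 \left(- \frac{1}{24893}\right) + 37542} = \frac{1}{0 + 37542} = \frac{1}{37542}$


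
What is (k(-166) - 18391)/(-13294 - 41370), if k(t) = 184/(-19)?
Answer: 349613/1038616 ≈ 0.33661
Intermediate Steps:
k(t) = -184/19 (k(t) = 184*(-1/19) = -184/19)
(k(-166) - 18391)/(-13294 - 41370) = (-184/19 - 18391)/(-13294 - 41370) = -349613/19/(-54664) = -349613/19*(-1/54664) = 349613/1038616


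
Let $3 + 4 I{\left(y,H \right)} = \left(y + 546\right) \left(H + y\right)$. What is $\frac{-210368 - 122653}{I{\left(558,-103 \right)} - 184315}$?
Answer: $\frac{1332084}{234943} \approx 5.6698$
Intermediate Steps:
$I{\left(y,H \right)} = - \frac{3}{4} + \frac{\left(546 + y\right) \left(H + y\right)}{4}$ ($I{\left(y,H \right)} = - \frac{3}{4} + \frac{\left(y + 546\right) \left(H + y\right)}{4} = - \frac{3}{4} + \frac{\left(546 + y\right) \left(H + y\right)}{4}$)
$\frac{-210368 - 122653}{I{\left(558,-103 \right)} - 184315} = \frac{-210368 - 122653}{\left(- \frac{3}{4} + \frac{558^{2}}{4} + \frac{273}{2} \left(-103\right) + \frac{273}{2} \cdot 558 + \frac{1}{4} \left(-103\right) 558\right) - 184315} = - \frac{333021}{\left(- \frac{3}{4} + \frac{1}{4} \cdot 311364 - \frac{28119}{2} + 76167 - \frac{28737}{2}\right) - 184315} = - \frac{333021}{\left(- \frac{3}{4} + 77841 - \frac{28119}{2} + 76167 - \frac{28737}{2}\right) - 184315} = - \frac{333021}{\frac{502317}{4} - 184315} = - \frac{333021}{- \frac{234943}{4}} = \left(-333021\right) \left(- \frac{4}{234943}\right) = \frac{1332084}{234943}$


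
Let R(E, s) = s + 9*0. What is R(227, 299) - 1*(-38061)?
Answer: 38360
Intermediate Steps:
R(E, s) = s (R(E, s) = s + 0 = s)
R(227, 299) - 1*(-38061) = 299 - 1*(-38061) = 299 + 38061 = 38360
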